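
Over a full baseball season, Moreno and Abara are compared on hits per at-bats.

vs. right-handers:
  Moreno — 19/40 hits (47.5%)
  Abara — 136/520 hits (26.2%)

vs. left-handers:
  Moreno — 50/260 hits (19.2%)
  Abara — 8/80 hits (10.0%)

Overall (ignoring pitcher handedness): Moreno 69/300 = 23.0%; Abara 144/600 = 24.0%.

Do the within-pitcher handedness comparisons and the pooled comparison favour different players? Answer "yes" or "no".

yes

Within each pitcher handedness level (vs. right-handers 47.5% vs 26.2%; vs. left-handers 19.2% vs 10.0%), Moreno has the higher rate every time. Pooled: 23.0% vs 24.0% — Abara has the higher rate overall. The two comparisons disagree.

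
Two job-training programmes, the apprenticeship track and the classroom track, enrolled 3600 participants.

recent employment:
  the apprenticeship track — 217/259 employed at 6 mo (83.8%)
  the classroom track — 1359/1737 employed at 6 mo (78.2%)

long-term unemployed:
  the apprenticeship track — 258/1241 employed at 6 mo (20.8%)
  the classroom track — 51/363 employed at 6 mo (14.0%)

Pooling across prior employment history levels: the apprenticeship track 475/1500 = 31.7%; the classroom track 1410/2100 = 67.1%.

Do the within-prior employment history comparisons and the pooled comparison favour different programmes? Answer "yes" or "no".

yes

Within each prior employment history level (recent employment 83.8% vs 78.2%; long-term unemployed 20.8% vs 14.0%), the apprenticeship track has the higher rate every time. Pooled: 31.7% vs 67.1% — the classroom track has the higher rate overall. The two comparisons disagree.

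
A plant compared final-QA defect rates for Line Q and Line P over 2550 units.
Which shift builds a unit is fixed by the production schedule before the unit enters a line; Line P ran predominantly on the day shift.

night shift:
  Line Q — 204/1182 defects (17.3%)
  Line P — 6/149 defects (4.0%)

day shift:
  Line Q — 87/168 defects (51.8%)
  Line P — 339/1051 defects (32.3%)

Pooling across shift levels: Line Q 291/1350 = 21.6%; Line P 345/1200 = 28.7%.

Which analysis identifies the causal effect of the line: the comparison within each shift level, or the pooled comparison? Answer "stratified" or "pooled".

Within every shift level Line P has the lower rate, yet pooled Line Q does — Simpson's reversal.
Nothing the line does changes shift; the imbalance is an allocation artefact. With shift also predicting the outcome, the pooled figure is confounded, and the within-stratum comparison is the causal one.
Within each level — night shift: 17.3% vs 4.0%; day shift: 51.8% vs 32.3% — Line P is lower every time.

stratified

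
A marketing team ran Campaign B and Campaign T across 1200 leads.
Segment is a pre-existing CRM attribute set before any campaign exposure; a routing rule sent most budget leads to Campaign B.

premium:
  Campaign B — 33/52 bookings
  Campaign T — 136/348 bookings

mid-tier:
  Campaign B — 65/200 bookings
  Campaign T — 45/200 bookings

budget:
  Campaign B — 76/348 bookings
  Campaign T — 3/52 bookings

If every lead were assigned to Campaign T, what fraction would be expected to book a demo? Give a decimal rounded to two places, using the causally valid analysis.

0.22

The stratified and pooled comparisons disagree (Campaign B wins within each customer segment; Campaign T wins overall), so the answer turns on the causal role of customer segment.
Customer segment is set before the campaign has any effect — it is not caused by the campaign — and it independently drives the outcome. That makes it a confounder, so the causal comparison is within customer segment levels.
Standardising Campaign T to the population customer segment mix: 0.333·136/348 + 0.333·45/200 + 0.333·3/52 = 0.224.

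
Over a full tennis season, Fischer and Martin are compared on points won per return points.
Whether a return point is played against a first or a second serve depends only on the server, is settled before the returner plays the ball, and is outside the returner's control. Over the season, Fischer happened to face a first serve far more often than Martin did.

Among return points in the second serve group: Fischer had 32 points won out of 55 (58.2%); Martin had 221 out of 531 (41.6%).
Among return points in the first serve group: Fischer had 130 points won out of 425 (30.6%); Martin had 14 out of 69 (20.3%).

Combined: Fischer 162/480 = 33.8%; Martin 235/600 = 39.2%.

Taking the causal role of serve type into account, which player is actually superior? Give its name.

Fischer

Serve type is set before the player has any effect — it is not caused by the player — and it independently drives the outcome. That makes it a confounder, so the causal comparison is within serve type levels.
Within each level — second serve: 58.2% vs 41.6%; first serve: 30.6% vs 20.3% — Fischer is higher every time.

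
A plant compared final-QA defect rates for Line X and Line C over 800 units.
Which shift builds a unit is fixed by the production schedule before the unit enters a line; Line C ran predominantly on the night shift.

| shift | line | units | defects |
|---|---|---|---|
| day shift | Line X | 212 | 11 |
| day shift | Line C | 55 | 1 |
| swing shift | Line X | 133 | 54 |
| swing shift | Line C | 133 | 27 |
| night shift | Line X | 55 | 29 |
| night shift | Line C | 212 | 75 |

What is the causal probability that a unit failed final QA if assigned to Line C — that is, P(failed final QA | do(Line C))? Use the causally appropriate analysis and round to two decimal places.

0.19

Here shift is a common cause — it drives both which line a case falls under and the outcome. The crude comparison mixes populations; the stratum-specific rates are the causally relevant ones.
Standardising Line C to the population shift mix: 0.334·1/55 + 0.333·27/133 + 0.334·75/212 = 0.192.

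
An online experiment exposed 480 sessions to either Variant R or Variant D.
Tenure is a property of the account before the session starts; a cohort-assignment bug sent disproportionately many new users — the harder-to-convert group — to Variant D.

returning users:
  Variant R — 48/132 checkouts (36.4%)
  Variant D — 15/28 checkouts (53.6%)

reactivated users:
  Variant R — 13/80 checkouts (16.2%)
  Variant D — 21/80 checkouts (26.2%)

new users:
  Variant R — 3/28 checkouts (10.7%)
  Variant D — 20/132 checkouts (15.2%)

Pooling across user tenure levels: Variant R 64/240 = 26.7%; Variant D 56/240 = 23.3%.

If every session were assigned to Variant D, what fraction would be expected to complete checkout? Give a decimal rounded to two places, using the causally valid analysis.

0.32

The stratified and pooled comparisons disagree (Variant D wins within each user tenure; Variant R wins overall), so the answer turns on the causal role of user tenure.
Since user tenure is a pre-existing factor (not a product of the variant) and it affects the outcome on its own, it is a confounder. The stratified rates, not the pooled rate, identify the causal effect.
Standardising Variant D to the population user tenure mix: 0.333·15/28 + 0.333·21/80 + 0.333·20/132 = 0.317.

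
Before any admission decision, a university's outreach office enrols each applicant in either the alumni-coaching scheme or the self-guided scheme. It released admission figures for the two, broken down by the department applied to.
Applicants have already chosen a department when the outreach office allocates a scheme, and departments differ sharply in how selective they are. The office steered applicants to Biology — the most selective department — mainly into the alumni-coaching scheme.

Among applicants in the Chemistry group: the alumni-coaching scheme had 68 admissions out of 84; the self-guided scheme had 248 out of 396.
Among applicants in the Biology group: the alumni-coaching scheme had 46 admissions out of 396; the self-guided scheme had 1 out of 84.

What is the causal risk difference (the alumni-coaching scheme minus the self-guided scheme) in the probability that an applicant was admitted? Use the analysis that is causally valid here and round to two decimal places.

The stratified and pooled comparisons disagree (the alumni-coaching scheme wins within each department; the self-guided scheme wins overall), so the answer turns on the causal role of department.
Department differs across outreach schemes for reasons unrelated to any effect of the outreach scheme itself, and it separately predicts the outcome — a classic confounder. We must compare within department levels.
Adjusting over the population distribution of department: 0.500·(0.810−0.626) + 0.500·(0.116−0.012) = +0.144.

+0.14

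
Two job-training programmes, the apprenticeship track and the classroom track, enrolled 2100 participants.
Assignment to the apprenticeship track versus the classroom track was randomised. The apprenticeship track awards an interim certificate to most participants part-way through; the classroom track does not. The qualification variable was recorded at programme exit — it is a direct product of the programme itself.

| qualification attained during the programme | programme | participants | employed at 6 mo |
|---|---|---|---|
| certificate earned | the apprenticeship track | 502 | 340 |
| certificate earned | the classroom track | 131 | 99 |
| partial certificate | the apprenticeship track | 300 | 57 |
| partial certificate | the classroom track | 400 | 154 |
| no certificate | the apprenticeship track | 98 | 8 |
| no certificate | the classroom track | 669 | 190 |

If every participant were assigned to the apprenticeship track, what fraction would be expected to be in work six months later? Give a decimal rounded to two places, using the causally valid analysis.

0.45

Qualification attained during the programme is downstream of the programme. One should not condition on a consequence of treatment, so the overall rates are the right comparison.
So P(outcome | do(the apprenticeship track)) is just the pooled rate for the apprenticeship track: 405/900 = 0.450.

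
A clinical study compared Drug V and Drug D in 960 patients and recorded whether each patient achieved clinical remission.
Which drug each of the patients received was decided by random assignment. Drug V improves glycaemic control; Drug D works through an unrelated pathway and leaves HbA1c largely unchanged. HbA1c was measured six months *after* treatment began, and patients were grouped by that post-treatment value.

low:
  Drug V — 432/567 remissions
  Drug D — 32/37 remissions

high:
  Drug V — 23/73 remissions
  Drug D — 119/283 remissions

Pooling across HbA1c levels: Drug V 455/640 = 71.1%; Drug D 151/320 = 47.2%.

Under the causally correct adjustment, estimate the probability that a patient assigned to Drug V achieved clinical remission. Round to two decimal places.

The distribution of HbA1c is itself part of what the drug does — it is an intermediate outcome. Holding it fixed would remove that part of the effect; the total effect is the pooled difference.
So P(outcome | do(Drug V)) is just the pooled rate for Drug V: 455/640 = 0.711.

0.71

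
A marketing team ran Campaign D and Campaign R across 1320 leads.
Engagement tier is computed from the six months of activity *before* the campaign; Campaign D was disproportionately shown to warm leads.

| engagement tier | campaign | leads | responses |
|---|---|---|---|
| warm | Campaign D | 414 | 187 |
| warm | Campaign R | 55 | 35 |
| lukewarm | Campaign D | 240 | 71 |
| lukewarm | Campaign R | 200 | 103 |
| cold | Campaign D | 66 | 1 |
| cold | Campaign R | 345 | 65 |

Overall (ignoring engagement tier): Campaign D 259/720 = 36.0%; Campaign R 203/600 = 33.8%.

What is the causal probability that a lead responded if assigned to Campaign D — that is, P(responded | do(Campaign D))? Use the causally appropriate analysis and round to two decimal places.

0.26

Within every engagement tier level Campaign R has the higher rate, yet pooled Campaign D does — Simpson's reversal.
Since engagement tier is a pre-existing factor (not a product of the campaign) and it affects the outcome on its own, it is a confounder. The stratified rates, not the pooled rate, identify the causal effect.
Standardising Campaign D to the population engagement tier mix: 0.355·187/414 + 0.333·71/240 + 0.311·1/66 = 0.264.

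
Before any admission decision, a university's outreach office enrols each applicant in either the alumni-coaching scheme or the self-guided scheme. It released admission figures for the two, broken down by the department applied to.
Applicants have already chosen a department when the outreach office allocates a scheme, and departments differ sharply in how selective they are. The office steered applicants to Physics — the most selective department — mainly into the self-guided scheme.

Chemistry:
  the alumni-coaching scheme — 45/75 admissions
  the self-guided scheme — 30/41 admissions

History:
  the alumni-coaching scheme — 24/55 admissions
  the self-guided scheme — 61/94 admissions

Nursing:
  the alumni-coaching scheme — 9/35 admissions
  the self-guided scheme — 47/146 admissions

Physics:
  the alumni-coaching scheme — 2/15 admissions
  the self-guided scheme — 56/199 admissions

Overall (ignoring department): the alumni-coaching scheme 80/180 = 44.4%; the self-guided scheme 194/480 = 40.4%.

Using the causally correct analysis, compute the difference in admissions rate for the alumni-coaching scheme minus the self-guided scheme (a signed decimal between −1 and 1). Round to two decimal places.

-0.14

The stratified and pooled comparisons disagree (the self-guided scheme wins within each department; the alumni-coaching scheme wins overall), so the answer turns on the causal role of department.
Department satisfies the back-door criterion: it is not a descendant of the outreach scheme, and it blocks the spurious path from outreach scheme to outcome. Adjusting for it (i.e., using the within-department rates) gives the causal effect.
Adjusting over the population distribution of department: 0.176·(0.600−0.732) + 0.226·(0.436−0.649) + 0.274·(0.257−0.322) + 0.324·(0.133−0.281) = -0.137.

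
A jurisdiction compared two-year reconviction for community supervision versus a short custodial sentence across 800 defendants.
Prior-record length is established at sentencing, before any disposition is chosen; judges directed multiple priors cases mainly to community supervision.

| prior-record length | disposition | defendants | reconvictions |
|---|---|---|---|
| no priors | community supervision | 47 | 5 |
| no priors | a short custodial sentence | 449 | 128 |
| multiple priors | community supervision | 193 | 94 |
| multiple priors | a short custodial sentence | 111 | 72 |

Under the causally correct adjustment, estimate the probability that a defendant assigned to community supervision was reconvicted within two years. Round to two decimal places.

0.25

Within every prior-record length level community supervision has the lower rate, yet pooled a short custodial sentence does — Simpson's reversal.
Here prior-record length is a common cause — it drives both which disposition a case falls under and the outcome. The crude comparison mixes populations; the stratum-specific rates are the causally relevant ones.
Standardising community supervision to the population prior-record length mix: 0.620·5/47 + 0.380·94/193 = 0.251.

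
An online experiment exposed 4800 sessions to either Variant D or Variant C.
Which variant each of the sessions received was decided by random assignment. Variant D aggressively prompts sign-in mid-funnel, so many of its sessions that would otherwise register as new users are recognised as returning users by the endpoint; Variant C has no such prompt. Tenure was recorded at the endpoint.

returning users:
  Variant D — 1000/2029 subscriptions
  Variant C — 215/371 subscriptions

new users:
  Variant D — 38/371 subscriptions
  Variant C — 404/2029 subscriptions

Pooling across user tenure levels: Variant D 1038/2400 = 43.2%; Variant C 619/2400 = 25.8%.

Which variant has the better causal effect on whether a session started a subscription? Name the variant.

Variant D

The distribution of user tenure is itself part of what the variant does — it is an intermediate outcome. Holding it fixed would remove that part of the effect; the total effect is the pooled difference.
Pooled: Variant D 43.2% vs Variant C 25.8%; Variant D is higher overall.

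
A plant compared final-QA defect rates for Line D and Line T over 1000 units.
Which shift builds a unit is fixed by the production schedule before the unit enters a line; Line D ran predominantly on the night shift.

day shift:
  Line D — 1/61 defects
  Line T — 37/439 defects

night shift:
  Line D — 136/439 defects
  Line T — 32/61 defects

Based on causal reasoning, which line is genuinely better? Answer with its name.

Line D

Shift satisfies the back-door criterion: it is not a descendant of the line, and it blocks the spurious path from line to outcome. Adjusting for it (i.e., using the within-shift rates) gives the causal effect.
Within each level — day shift: 1.6% vs 8.4%; night shift: 31.0% vs 52.5% — Line D is lower every time.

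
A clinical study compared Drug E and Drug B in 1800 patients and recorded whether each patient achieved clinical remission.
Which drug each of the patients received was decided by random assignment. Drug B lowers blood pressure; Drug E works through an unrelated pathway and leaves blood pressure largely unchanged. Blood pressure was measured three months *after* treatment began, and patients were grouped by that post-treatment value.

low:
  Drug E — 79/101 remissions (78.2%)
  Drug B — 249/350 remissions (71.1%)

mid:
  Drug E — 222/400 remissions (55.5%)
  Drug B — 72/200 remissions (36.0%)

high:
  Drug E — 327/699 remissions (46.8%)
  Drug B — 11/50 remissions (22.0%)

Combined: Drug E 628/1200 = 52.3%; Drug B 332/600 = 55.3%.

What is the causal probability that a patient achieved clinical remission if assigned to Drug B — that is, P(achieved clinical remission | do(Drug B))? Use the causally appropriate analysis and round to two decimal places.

0.55

Blood pressure is downstream of the drug. One should not condition on a consequence of treatment, so the overall rates are the right comparison.
So P(outcome | do(Drug B)) is just the pooled rate for Drug B: 332/600 = 0.553.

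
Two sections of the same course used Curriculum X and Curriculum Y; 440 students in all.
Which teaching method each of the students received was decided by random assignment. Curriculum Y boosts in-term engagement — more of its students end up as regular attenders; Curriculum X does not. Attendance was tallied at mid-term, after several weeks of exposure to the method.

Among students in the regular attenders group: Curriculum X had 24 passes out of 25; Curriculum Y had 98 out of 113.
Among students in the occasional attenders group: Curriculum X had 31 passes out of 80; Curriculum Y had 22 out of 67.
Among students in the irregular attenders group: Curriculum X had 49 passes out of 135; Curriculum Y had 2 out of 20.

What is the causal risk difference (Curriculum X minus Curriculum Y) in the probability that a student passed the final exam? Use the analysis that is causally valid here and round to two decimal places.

-0.18

The distribution of mid-term attendance is itself part of what the teaching method does — it is an intermediate outcome. Holding it fixed would remove that part of the effect; the total effect is the pooled difference.
The causal difference is the pooled difference: 0.433 − 0.610 = -0.177.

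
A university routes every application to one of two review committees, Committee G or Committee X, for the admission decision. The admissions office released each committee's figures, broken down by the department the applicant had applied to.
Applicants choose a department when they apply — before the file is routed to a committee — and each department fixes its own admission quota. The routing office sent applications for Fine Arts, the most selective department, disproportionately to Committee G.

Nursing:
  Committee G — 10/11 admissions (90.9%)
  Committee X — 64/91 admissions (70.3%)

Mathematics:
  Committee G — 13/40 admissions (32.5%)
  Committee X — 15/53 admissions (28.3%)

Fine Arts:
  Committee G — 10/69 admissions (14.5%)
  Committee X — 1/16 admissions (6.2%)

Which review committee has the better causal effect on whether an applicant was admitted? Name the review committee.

Department differs across review committees for reasons unrelated to any effect of the review committee itself, and it separately predicts the outcome — a classic confounder. We must compare within department levels.
Within each level — Nursing: 90.9% vs 70.3%; Mathematics: 32.5% vs 28.3%; Fine Arts: 14.5% vs 6.2% — Committee G is higher every time.

Committee G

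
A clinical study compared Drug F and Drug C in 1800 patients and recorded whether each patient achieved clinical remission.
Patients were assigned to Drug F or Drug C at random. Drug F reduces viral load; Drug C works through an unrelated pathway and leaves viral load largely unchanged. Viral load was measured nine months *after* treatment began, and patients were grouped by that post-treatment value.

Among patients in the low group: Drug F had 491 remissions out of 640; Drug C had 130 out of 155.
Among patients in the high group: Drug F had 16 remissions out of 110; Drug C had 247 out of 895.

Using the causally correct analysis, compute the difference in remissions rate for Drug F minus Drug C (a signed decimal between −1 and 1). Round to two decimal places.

+0.32

Because the drug influences viral load, viral load is a post-treatment mediator, not a confounder. Stratifying on it would bias the estimate; the causal effect is the crude pooled difference.
The causal difference is the pooled difference: 0.676 − 0.359 = +0.317.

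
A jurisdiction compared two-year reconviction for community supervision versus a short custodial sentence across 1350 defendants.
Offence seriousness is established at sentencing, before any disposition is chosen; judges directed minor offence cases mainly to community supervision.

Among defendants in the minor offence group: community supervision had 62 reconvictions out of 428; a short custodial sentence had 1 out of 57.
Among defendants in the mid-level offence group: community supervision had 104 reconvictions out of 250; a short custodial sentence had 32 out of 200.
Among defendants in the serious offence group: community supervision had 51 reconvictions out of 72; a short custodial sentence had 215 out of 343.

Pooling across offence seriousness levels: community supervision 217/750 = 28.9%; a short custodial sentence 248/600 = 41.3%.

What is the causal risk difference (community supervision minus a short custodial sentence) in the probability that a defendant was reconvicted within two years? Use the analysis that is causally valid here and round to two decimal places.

Within every offence seriousness level a short custodial sentence has the lower rate, yet pooled community supervision does — Simpson's reversal.
Since offence seriousness is a pre-existing factor (not a product of the disposition) and it affects the outcome on its own, it is a confounder. The stratified rates, not the pooled rate, identify the causal effect.
Adjusting over the population distribution of offence seriousness: 0.359·(0.145−0.018) + 0.333·(0.416−0.160) + 0.307·(0.708−0.627) = +0.156.

+0.16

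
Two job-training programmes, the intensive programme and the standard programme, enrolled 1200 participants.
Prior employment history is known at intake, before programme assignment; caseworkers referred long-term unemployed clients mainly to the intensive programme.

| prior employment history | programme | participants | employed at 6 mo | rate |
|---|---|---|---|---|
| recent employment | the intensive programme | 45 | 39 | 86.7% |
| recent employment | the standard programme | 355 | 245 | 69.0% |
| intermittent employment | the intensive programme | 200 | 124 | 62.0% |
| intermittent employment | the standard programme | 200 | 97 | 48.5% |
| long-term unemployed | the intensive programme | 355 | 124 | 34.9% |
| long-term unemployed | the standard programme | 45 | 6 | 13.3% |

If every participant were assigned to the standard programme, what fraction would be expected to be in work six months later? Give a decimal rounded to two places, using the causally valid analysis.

0.44

The stratified and pooled comparisons disagree (the intensive programme wins within each prior employment history; the standard programme wins overall), so the answer turns on the causal role of prior employment history.
Prior employment history differs across programmes for reasons unrelated to any effect of the programme itself, and it separately predicts the outcome — a classic confounder. We must compare within prior employment history levels.
Standardising the standard programme to the population prior employment history mix: 0.333·245/355 + 0.333·97/200 + 0.333·6/45 = 0.436.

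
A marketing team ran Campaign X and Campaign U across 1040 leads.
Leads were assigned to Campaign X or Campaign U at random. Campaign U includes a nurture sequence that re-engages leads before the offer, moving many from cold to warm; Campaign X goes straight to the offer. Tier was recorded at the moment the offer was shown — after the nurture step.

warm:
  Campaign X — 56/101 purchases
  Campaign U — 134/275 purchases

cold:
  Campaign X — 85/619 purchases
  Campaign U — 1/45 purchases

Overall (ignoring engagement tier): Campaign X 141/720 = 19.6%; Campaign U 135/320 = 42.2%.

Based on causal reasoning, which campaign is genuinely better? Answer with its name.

Campaign U

Because the campaign influences engagement tier, engagement tier is a post-treatment mediator, not a confounder. Stratifying on it would bias the estimate; the causal effect is the crude pooled difference.
Pooled: Campaign X 19.6% vs Campaign U 42.2%; Campaign U is higher overall.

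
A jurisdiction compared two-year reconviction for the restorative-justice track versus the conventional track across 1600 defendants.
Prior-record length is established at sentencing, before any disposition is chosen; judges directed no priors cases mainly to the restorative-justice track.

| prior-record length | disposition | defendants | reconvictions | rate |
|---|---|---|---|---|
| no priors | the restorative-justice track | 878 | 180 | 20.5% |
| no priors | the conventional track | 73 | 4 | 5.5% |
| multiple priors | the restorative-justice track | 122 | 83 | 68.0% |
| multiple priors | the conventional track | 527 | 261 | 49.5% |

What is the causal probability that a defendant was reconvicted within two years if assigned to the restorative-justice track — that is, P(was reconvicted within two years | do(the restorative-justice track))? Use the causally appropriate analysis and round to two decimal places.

Prior-record length satisfies the back-door criterion: it is not a descendant of the disposition, and it blocks the spurious path from disposition to outcome. Adjusting for it (i.e., using the within-prior-record length rates) gives the causal effect.
Standardising the restorative-justice track to the population prior-record length mix: 0.594·180/878 + 0.406·83/122 = 0.398.

0.40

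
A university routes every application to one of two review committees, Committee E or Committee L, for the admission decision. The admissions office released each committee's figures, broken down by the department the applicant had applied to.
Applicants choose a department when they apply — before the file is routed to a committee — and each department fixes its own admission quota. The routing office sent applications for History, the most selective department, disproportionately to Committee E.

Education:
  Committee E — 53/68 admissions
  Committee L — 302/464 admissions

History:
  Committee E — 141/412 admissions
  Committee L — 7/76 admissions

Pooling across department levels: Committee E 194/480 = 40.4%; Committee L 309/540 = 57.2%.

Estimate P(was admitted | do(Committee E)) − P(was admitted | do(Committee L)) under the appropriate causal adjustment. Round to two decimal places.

Within every department level Committee E has the higher rate, yet pooled Committee L does — Simpson's reversal.
Department differs across review committees for reasons unrelated to any effect of the review committee itself, and it separately predicts the outcome — a classic confounder. We must compare within department levels.
Adjusting over the population distribution of department: 0.522·(0.779−0.651) + 0.478·(0.342−0.092) = +0.187.

+0.19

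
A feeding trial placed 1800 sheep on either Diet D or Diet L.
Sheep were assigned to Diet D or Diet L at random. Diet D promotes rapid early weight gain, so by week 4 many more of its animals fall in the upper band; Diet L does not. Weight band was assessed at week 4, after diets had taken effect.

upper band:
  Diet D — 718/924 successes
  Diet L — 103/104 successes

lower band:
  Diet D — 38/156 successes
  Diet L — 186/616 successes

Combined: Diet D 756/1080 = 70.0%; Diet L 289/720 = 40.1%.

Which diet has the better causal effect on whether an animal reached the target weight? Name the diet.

Diet D

The week-4 weight band-specific comparison favours Diet L throughout, but the pooled figures favour Diet D. The question is whether to condition on week-4 weight band.
Week-4 weight band here is a post-treatment variable shaped by the diet; conditioning on it would introduce bias rather than remove it. The overall comparison is the causal one.
Pooled: Diet D 70.0% vs Diet L 40.1%; Diet D is higher overall.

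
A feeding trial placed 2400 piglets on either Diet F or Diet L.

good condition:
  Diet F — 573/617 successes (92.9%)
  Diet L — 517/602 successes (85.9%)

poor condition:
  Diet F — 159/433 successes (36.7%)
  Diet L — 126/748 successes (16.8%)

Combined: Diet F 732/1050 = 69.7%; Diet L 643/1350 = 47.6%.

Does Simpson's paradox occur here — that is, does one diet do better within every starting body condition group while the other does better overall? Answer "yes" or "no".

Within each starting body condition level (good condition 92.9% vs 85.9%; poor condition 36.7% vs 16.8%), Diet F has the higher rate every time. Pooled: 69.7% vs 47.6% — Diet F has the higher rate overall. They agree.

no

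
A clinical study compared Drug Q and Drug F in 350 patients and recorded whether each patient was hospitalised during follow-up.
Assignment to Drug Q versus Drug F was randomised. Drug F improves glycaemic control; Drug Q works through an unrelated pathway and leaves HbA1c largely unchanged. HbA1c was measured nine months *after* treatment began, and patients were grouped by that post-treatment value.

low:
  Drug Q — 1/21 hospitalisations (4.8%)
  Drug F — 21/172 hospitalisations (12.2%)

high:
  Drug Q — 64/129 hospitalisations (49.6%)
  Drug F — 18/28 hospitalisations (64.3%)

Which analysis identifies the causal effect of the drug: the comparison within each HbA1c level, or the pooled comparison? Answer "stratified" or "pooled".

pooled

HbA1c is recorded after the drug and is itself shifted by it — it sits on the causal path from drug to outcome. Conditioning on a mediator would strip out part of the effect we want; the pooled comparison gives the total causal effect.
Pooled: Drug Q 43.3% vs Drug F 19.5%; Drug F is lower overall.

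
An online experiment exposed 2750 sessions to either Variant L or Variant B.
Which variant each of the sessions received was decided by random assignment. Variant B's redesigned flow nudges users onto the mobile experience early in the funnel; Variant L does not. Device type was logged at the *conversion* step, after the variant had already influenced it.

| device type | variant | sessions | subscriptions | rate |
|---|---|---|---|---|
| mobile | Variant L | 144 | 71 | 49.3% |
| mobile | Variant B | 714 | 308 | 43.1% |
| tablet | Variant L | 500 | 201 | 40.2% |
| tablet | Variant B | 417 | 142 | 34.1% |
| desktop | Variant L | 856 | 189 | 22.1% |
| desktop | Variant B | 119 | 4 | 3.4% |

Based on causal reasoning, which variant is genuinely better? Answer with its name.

The device type-specific comparison favours Variant L throughout, but the pooled figures favour Variant B. The question is whether to condition on device type.
Because the variant influences device type, device type is a post-treatment mediator, not a confounder. Stratifying on it would bias the estimate; the causal effect is the crude pooled difference.
Pooled: Variant L 30.7% vs Variant B 36.3%; Variant B is higher overall.

Variant B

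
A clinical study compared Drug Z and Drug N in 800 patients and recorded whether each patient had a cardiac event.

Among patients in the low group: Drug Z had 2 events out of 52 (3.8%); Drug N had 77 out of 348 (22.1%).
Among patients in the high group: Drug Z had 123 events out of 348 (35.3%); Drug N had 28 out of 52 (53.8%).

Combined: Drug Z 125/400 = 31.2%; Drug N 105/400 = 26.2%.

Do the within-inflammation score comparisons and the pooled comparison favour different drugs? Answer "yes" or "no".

Within each inflammation score level (low 3.8% vs 22.1%; high 35.3% vs 53.8%), Drug Z has the lower rate every time. Pooled: 31.2% vs 26.2% — Drug N has the lower rate overall. The two comparisons disagree.

yes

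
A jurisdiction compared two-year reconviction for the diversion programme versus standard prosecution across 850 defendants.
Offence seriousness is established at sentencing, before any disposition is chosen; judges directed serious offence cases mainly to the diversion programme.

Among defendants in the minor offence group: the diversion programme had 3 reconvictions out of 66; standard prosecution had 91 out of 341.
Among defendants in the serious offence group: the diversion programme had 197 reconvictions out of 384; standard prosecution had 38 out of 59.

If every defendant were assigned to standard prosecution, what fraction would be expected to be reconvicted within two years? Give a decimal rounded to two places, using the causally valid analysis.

the diversion programme is lower inside every offence seriousness stratum but standard prosecution is lower in aggregate. Whether to stratify depends on how offence seriousness relates to the disposition.
Since offence seriousness is a pre-existing factor (not a product of the disposition) and it affects the outcome on its own, it is a confounder. The stratified rates, not the pooled rate, identify the causal effect.
Standardising standard prosecution to the population offence seriousness mix: 0.479·91/341 + 0.521·38/59 = 0.463.

0.46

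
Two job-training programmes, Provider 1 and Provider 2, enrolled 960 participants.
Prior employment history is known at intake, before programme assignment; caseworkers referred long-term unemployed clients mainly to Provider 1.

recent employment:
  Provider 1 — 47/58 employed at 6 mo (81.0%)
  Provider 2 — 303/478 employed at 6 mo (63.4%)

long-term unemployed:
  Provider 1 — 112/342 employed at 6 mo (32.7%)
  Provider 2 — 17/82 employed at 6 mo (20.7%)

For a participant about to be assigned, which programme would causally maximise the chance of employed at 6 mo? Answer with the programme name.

Within every prior employment history level Provider 1 has the higher rate, yet pooled Provider 2 does — Simpson's reversal.
Nothing the programme does changes prior employment history; the imbalance is an allocation artefact. With prior employment history also predicting the outcome, the pooled figure is confounded, and the within-stratum comparison is the causal one.
Within each level — recent employment: 81.0% vs 63.4%; long-term unemployed: 32.7% vs 20.7% — Provider 1 is higher every time.

Provider 1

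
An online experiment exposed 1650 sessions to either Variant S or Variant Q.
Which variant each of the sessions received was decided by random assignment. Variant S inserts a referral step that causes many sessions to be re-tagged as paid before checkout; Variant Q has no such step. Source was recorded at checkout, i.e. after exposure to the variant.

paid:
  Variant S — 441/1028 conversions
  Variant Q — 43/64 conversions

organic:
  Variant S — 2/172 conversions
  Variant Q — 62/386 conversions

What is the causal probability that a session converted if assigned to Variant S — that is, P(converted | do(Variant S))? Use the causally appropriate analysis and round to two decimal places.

Within every traffic source level Variant Q has the higher rate, yet pooled Variant S does — Simpson's reversal.
Traffic source here is a post-treatment variable shaped by the variant; conditioning on it would introduce bias rather than remove it. The overall comparison is the causal one.
So P(outcome | do(Variant S)) is just the pooled rate for Variant S: 443/1200 = 0.369.

0.37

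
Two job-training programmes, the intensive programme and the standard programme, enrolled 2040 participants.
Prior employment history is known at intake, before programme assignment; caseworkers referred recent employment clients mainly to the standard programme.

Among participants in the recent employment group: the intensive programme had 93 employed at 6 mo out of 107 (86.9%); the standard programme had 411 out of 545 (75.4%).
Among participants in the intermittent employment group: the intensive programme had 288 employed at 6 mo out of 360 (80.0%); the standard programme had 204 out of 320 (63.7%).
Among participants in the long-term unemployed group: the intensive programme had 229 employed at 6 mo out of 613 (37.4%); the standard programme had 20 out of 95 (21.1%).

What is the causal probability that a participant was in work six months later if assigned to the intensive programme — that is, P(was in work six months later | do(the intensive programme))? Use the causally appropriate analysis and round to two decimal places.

Prior employment history satisfies the back-door criterion: it is not a descendant of the programme, and it blocks the spurious path from programme to outcome. Adjusting for it (i.e., using the within-prior employment history rates) gives the causal effect.
Standardising the intensive programme to the population prior employment history mix: 0.320·93/107 + 0.333·288/360 + 0.347·229/613 = 0.674.

0.67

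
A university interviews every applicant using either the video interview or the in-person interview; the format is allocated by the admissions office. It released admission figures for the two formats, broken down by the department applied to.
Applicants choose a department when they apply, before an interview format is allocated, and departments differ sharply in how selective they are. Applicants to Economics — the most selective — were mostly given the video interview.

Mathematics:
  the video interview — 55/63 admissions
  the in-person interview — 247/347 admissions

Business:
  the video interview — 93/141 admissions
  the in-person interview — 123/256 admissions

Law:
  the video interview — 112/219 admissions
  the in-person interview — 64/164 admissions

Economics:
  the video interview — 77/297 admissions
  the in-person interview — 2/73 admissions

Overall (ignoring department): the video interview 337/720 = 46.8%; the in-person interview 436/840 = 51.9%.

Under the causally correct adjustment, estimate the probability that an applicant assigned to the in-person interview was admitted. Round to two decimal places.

0.41

Nothing the interview format does changes department; the imbalance is an allocation artefact. With department also predicting the outcome, the pooled figure is confounded, and the within-stratum comparison is the causal one.
Standardising the in-person interview to the population department mix: 0.263·247/347 + 0.254·123/256 + 0.246·64/164 + 0.237·2/73 = 0.412.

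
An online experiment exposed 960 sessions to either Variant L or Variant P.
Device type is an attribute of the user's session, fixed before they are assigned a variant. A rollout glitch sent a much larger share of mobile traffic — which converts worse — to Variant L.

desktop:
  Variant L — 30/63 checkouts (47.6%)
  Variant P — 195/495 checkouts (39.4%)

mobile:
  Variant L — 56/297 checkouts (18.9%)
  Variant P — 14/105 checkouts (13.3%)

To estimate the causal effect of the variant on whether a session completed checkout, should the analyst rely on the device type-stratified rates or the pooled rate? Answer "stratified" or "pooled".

The stratified and pooled comparisons disagree (Variant L wins within each device type; Variant P wins overall), so the answer turns on the causal role of device type.
Nothing the variant does changes device type; the imbalance is an allocation artefact. With device type also predicting the outcome, the pooled figure is confounded, and the within-stratum comparison is the causal one.
Within each level — desktop: 47.6% vs 39.4%; mobile: 18.9% vs 13.3% — Variant L is higher every time.

stratified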